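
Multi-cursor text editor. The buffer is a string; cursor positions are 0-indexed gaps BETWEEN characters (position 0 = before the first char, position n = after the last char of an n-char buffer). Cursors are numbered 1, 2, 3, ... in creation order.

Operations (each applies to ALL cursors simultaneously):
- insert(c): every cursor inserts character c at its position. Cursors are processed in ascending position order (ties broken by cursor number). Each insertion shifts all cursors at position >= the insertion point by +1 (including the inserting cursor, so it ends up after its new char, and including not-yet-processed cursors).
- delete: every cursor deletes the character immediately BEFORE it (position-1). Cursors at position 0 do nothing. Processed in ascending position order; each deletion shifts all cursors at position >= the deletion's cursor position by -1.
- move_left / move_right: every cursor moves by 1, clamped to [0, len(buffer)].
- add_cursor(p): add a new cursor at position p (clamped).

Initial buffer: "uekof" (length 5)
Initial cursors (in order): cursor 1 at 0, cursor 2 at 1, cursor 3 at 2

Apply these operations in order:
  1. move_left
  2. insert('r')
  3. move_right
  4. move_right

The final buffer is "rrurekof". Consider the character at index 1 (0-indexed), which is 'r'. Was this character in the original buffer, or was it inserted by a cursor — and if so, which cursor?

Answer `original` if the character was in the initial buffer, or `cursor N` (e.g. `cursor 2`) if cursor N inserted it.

Answer: cursor 2

Derivation:
After op 1 (move_left): buffer="uekof" (len 5), cursors c1@0 c2@0 c3@1, authorship .....
After op 2 (insert('r')): buffer="rrurekof" (len 8), cursors c1@2 c2@2 c3@4, authorship 12.3....
After op 3 (move_right): buffer="rrurekof" (len 8), cursors c1@3 c2@3 c3@5, authorship 12.3....
After op 4 (move_right): buffer="rrurekof" (len 8), cursors c1@4 c2@4 c3@6, authorship 12.3....
Authorship (.=original, N=cursor N): 1 2 . 3 . . . .
Index 1: author = 2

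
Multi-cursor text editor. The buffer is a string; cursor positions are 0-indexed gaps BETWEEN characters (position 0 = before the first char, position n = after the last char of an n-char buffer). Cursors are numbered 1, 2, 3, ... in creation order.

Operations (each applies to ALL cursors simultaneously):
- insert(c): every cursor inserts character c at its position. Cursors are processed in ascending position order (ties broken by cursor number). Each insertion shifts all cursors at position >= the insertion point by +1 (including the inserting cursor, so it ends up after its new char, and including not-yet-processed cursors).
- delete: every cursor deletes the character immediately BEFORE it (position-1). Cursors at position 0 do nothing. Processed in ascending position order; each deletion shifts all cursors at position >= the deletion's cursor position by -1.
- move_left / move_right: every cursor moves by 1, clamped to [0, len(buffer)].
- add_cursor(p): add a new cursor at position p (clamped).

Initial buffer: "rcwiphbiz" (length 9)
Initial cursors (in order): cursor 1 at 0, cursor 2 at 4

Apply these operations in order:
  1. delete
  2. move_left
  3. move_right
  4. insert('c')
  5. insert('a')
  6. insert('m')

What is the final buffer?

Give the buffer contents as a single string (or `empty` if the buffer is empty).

After op 1 (delete): buffer="rcwphbiz" (len 8), cursors c1@0 c2@3, authorship ........
After op 2 (move_left): buffer="rcwphbiz" (len 8), cursors c1@0 c2@2, authorship ........
After op 3 (move_right): buffer="rcwphbiz" (len 8), cursors c1@1 c2@3, authorship ........
After op 4 (insert('c')): buffer="rccwcphbiz" (len 10), cursors c1@2 c2@5, authorship .1..2.....
After op 5 (insert('a')): buffer="rcacwcaphbiz" (len 12), cursors c1@3 c2@7, authorship .11..22.....
After op 6 (insert('m')): buffer="rcamcwcamphbiz" (len 14), cursors c1@4 c2@9, authorship .111..222.....

Answer: rcamcwcamphbiz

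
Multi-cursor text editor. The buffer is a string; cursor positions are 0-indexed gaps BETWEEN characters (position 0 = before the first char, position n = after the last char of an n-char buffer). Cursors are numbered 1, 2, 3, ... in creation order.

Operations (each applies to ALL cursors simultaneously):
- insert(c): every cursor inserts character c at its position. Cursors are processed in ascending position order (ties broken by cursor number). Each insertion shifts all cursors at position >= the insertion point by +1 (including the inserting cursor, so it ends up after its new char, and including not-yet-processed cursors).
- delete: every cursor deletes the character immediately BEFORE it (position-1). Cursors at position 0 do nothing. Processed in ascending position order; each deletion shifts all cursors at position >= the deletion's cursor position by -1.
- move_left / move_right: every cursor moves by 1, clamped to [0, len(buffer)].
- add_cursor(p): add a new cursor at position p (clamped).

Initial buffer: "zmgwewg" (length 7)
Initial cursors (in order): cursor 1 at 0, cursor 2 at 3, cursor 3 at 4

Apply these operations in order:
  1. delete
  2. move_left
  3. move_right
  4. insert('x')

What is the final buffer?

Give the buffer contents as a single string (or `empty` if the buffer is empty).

After op 1 (delete): buffer="zmewg" (len 5), cursors c1@0 c2@2 c3@2, authorship .....
After op 2 (move_left): buffer="zmewg" (len 5), cursors c1@0 c2@1 c3@1, authorship .....
After op 3 (move_right): buffer="zmewg" (len 5), cursors c1@1 c2@2 c3@2, authorship .....
After op 4 (insert('x')): buffer="zxmxxewg" (len 8), cursors c1@2 c2@5 c3@5, authorship .1.23...

Answer: zxmxxewg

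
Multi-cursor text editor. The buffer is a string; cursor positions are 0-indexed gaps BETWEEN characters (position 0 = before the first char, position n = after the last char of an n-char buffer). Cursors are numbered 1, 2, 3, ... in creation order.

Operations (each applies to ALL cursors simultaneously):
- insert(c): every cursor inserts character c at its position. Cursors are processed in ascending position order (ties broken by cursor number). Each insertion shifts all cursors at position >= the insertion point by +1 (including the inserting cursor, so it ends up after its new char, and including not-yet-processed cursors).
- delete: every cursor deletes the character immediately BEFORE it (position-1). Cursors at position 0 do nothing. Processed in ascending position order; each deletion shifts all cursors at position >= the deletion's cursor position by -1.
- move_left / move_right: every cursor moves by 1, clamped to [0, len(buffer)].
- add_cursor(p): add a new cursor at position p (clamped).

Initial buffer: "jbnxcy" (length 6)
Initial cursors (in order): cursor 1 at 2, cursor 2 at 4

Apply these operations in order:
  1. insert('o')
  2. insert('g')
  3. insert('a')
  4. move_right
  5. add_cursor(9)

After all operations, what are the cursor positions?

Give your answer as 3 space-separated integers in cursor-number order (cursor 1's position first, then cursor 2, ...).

After op 1 (insert('o')): buffer="jbonxocy" (len 8), cursors c1@3 c2@6, authorship ..1..2..
After op 2 (insert('g')): buffer="jbognxogcy" (len 10), cursors c1@4 c2@8, authorship ..11..22..
After op 3 (insert('a')): buffer="jboganxogacy" (len 12), cursors c1@5 c2@10, authorship ..111..222..
After op 4 (move_right): buffer="jboganxogacy" (len 12), cursors c1@6 c2@11, authorship ..111..222..
After op 5 (add_cursor(9)): buffer="jboganxogacy" (len 12), cursors c1@6 c3@9 c2@11, authorship ..111..222..

Answer: 6 11 9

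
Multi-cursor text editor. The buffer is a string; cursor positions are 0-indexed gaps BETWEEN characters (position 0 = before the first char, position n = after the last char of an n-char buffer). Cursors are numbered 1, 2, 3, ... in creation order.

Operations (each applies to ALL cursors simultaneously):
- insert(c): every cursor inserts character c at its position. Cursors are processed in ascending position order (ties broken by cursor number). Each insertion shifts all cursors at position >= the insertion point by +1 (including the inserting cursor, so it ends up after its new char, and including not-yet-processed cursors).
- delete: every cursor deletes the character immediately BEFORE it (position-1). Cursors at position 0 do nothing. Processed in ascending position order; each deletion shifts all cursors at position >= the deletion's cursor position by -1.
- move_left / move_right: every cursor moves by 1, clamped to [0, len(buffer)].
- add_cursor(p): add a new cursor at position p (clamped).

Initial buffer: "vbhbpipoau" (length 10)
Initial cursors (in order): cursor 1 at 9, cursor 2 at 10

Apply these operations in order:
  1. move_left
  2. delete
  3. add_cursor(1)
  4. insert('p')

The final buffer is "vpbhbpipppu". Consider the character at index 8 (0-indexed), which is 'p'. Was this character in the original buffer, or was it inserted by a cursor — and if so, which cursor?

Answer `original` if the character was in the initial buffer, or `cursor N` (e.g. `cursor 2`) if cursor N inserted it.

Answer: cursor 1

Derivation:
After op 1 (move_left): buffer="vbhbpipoau" (len 10), cursors c1@8 c2@9, authorship ..........
After op 2 (delete): buffer="vbhbpipu" (len 8), cursors c1@7 c2@7, authorship ........
After op 3 (add_cursor(1)): buffer="vbhbpipu" (len 8), cursors c3@1 c1@7 c2@7, authorship ........
After op 4 (insert('p')): buffer="vpbhbpipppu" (len 11), cursors c3@2 c1@10 c2@10, authorship .3......12.
Authorship (.=original, N=cursor N): . 3 . . . . . . 1 2 .
Index 8: author = 1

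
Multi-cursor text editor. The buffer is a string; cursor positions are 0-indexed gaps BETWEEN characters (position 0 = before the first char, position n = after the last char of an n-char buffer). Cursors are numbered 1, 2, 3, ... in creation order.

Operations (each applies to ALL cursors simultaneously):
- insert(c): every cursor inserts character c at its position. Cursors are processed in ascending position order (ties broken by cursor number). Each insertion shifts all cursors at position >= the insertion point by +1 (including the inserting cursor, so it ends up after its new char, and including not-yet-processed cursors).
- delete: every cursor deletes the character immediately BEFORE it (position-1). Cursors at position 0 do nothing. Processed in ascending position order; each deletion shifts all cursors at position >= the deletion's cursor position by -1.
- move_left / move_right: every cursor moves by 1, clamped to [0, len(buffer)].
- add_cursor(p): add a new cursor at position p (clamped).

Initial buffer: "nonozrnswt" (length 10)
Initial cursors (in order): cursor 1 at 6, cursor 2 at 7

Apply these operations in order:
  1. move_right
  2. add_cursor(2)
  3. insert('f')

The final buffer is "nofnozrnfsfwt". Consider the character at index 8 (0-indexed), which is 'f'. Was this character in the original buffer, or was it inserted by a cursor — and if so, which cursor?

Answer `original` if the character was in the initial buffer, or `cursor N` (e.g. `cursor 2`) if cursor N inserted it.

Answer: cursor 1

Derivation:
After op 1 (move_right): buffer="nonozrnswt" (len 10), cursors c1@7 c2@8, authorship ..........
After op 2 (add_cursor(2)): buffer="nonozrnswt" (len 10), cursors c3@2 c1@7 c2@8, authorship ..........
After op 3 (insert('f')): buffer="nofnozrnfsfwt" (len 13), cursors c3@3 c1@9 c2@11, authorship ..3.....1.2..
Authorship (.=original, N=cursor N): . . 3 . . . . . 1 . 2 . .
Index 8: author = 1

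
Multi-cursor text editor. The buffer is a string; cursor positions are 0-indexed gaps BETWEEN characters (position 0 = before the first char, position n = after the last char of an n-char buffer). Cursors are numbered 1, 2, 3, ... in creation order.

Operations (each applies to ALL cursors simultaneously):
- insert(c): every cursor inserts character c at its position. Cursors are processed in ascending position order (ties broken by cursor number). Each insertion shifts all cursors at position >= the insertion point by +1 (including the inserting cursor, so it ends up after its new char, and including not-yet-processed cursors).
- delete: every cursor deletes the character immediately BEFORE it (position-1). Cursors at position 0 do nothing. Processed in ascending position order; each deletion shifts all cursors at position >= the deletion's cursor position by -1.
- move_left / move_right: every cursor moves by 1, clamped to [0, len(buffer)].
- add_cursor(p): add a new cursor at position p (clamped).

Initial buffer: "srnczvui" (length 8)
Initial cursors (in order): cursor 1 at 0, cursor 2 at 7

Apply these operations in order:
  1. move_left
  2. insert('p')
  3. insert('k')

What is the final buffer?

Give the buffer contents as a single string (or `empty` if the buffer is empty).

Answer: pksrnczvpkui

Derivation:
After op 1 (move_left): buffer="srnczvui" (len 8), cursors c1@0 c2@6, authorship ........
After op 2 (insert('p')): buffer="psrnczvpui" (len 10), cursors c1@1 c2@8, authorship 1......2..
After op 3 (insert('k')): buffer="pksrnczvpkui" (len 12), cursors c1@2 c2@10, authorship 11......22..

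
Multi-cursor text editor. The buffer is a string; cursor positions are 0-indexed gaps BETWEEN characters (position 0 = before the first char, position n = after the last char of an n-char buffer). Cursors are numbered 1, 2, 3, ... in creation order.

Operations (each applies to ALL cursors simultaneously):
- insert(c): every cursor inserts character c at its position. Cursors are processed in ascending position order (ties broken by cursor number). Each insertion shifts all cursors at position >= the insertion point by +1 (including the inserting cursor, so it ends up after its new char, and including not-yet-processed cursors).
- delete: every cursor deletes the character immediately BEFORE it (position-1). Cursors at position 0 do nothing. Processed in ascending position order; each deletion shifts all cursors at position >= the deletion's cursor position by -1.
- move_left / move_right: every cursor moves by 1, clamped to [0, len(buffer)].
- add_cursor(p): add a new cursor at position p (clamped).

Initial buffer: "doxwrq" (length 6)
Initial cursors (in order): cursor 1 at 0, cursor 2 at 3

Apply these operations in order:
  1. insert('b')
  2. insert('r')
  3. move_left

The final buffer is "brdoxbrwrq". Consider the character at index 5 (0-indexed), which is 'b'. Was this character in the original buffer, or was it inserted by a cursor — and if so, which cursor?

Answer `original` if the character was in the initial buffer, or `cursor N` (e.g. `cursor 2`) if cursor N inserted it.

After op 1 (insert('b')): buffer="bdoxbwrq" (len 8), cursors c1@1 c2@5, authorship 1...2...
After op 2 (insert('r')): buffer="brdoxbrwrq" (len 10), cursors c1@2 c2@7, authorship 11...22...
After op 3 (move_left): buffer="brdoxbrwrq" (len 10), cursors c1@1 c2@6, authorship 11...22...
Authorship (.=original, N=cursor N): 1 1 . . . 2 2 . . .
Index 5: author = 2

Answer: cursor 2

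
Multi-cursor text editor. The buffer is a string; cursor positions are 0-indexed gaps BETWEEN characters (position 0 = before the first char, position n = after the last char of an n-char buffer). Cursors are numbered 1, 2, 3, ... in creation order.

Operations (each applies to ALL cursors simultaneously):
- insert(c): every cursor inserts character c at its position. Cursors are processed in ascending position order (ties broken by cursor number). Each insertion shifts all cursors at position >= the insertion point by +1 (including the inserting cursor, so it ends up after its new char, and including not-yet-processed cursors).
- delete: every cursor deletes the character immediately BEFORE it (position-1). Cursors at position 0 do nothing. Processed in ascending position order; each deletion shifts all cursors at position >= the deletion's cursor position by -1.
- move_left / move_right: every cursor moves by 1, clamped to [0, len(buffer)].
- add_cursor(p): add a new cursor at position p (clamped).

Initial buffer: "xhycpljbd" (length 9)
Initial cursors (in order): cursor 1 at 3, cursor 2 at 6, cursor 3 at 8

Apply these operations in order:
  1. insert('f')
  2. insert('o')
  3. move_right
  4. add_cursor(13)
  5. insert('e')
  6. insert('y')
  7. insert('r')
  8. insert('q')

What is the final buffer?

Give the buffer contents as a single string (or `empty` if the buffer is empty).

Answer: xhyfoceyrqplfojeyrqbfeyrqodeyrq

Derivation:
After op 1 (insert('f')): buffer="xhyfcplfjbfd" (len 12), cursors c1@4 c2@8 c3@11, authorship ...1...2..3.
After op 2 (insert('o')): buffer="xhyfocplfojbfod" (len 15), cursors c1@5 c2@10 c3@14, authorship ...11...22..33.
After op 3 (move_right): buffer="xhyfocplfojbfod" (len 15), cursors c1@6 c2@11 c3@15, authorship ...11...22..33.
After op 4 (add_cursor(13)): buffer="xhyfocplfojbfod" (len 15), cursors c1@6 c2@11 c4@13 c3@15, authorship ...11...22..33.
After op 5 (insert('e')): buffer="xhyfoceplfojebfeode" (len 19), cursors c1@7 c2@13 c4@16 c3@19, authorship ...11.1..22.2.343.3
After op 6 (insert('y')): buffer="xhyfoceyplfojeybfeyodey" (len 23), cursors c1@8 c2@15 c4@19 c3@23, authorship ...11.11..22.22.3443.33
After op 7 (insert('r')): buffer="xhyfoceyrplfojeyrbfeyrodeyr" (len 27), cursors c1@9 c2@17 c4@22 c3@27, authorship ...11.111..22.222.34443.333
After op 8 (insert('q')): buffer="xhyfoceyrqplfojeyrqbfeyrqodeyrq" (len 31), cursors c1@10 c2@19 c4@25 c3@31, authorship ...11.1111..22.2222.344443.3333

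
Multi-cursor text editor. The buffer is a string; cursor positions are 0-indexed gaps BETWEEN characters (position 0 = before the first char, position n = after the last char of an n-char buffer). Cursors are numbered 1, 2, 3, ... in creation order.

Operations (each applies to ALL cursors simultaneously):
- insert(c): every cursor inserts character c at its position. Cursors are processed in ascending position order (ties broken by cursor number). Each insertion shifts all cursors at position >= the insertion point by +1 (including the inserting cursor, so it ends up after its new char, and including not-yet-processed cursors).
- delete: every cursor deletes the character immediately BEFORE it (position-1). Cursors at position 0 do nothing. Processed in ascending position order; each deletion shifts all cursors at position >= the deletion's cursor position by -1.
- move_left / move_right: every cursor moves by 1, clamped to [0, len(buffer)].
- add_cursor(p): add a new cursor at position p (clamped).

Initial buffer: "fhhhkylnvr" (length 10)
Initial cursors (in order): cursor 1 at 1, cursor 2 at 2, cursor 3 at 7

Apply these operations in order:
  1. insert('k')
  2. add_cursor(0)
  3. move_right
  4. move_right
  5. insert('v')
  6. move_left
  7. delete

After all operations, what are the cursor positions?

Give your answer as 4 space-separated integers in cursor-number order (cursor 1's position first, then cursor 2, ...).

Answer: 3 5 11 1

Derivation:
After op 1 (insert('k')): buffer="fkhkhhkylknvr" (len 13), cursors c1@2 c2@4 c3@10, authorship .1.2.....3...
After op 2 (add_cursor(0)): buffer="fkhkhhkylknvr" (len 13), cursors c4@0 c1@2 c2@4 c3@10, authorship .1.2.....3...
After op 3 (move_right): buffer="fkhkhhkylknvr" (len 13), cursors c4@1 c1@3 c2@5 c3@11, authorship .1.2.....3...
After op 4 (move_right): buffer="fkhkhhkylknvr" (len 13), cursors c4@2 c1@4 c2@6 c3@12, authorship .1.2.....3...
After op 5 (insert('v')): buffer="fkvhkvhhvkylknvvr" (len 17), cursors c4@3 c1@6 c2@9 c3@16, authorship .14.21..2...3..3.
After op 6 (move_left): buffer="fkvhkvhhvkylknvvr" (len 17), cursors c4@2 c1@5 c2@8 c3@15, authorship .14.21..2...3..3.
After op 7 (delete): buffer="fvhvhvkylknvr" (len 13), cursors c4@1 c1@3 c2@5 c3@11, authorship .4.1.2...3.3.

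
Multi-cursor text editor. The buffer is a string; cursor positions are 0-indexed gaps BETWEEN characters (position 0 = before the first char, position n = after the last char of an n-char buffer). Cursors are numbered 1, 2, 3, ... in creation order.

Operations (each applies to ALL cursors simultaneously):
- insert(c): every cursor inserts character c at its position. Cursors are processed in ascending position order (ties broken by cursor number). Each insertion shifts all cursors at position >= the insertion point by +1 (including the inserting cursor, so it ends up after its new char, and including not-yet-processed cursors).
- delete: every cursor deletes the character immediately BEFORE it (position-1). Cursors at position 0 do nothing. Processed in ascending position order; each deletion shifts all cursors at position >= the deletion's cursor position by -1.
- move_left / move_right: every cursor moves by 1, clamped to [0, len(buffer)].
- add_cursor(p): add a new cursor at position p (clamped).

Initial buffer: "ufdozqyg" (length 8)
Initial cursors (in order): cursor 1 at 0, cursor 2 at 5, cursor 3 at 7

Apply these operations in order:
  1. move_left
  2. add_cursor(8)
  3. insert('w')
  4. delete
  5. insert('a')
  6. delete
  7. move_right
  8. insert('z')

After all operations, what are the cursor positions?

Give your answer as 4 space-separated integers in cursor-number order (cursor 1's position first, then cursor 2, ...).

Answer: 2 7 10 12

Derivation:
After op 1 (move_left): buffer="ufdozqyg" (len 8), cursors c1@0 c2@4 c3@6, authorship ........
After op 2 (add_cursor(8)): buffer="ufdozqyg" (len 8), cursors c1@0 c2@4 c3@6 c4@8, authorship ........
After op 3 (insert('w')): buffer="wufdowzqwygw" (len 12), cursors c1@1 c2@6 c3@9 c4@12, authorship 1....2..3..4
After op 4 (delete): buffer="ufdozqyg" (len 8), cursors c1@0 c2@4 c3@6 c4@8, authorship ........
After op 5 (insert('a')): buffer="aufdoazqayga" (len 12), cursors c1@1 c2@6 c3@9 c4@12, authorship 1....2..3..4
After op 6 (delete): buffer="ufdozqyg" (len 8), cursors c1@0 c2@4 c3@6 c4@8, authorship ........
After op 7 (move_right): buffer="ufdozqyg" (len 8), cursors c1@1 c2@5 c3@7 c4@8, authorship ........
After op 8 (insert('z')): buffer="uzfdozzqyzgz" (len 12), cursors c1@2 c2@7 c3@10 c4@12, authorship .1....2..3.4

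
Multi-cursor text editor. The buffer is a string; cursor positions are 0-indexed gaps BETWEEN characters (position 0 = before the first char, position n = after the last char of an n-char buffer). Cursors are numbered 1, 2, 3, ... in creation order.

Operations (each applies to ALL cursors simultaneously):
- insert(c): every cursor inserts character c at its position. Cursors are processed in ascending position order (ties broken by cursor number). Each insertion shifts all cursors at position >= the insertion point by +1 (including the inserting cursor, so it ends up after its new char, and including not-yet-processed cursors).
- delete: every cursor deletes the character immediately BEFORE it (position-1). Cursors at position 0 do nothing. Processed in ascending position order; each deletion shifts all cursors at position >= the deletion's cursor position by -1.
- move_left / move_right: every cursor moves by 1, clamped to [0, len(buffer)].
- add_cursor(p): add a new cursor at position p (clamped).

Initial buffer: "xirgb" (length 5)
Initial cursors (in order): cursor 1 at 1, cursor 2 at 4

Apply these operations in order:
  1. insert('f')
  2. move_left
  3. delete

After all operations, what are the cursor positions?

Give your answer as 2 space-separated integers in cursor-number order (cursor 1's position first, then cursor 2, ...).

Answer: 0 3

Derivation:
After op 1 (insert('f')): buffer="xfirgfb" (len 7), cursors c1@2 c2@6, authorship .1...2.
After op 2 (move_left): buffer="xfirgfb" (len 7), cursors c1@1 c2@5, authorship .1...2.
After op 3 (delete): buffer="firfb" (len 5), cursors c1@0 c2@3, authorship 1..2.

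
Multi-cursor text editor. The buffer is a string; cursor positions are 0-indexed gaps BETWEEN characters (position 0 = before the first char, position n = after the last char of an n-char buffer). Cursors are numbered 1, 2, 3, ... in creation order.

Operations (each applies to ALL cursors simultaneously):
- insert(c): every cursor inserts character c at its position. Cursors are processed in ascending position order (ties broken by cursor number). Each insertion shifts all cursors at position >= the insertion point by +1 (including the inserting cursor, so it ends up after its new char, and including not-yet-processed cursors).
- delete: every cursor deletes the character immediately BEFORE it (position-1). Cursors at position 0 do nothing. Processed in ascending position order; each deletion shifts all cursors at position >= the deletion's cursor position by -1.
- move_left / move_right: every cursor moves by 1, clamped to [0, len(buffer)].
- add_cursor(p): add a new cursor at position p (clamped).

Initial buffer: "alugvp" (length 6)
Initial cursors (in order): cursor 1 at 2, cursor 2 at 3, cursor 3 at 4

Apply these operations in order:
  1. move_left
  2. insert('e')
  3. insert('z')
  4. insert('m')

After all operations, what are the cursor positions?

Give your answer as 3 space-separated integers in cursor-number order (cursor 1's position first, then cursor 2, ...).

After op 1 (move_left): buffer="alugvp" (len 6), cursors c1@1 c2@2 c3@3, authorship ......
After op 2 (insert('e')): buffer="aeleuegvp" (len 9), cursors c1@2 c2@4 c3@6, authorship .1.2.3...
After op 3 (insert('z')): buffer="aezlezuezgvp" (len 12), cursors c1@3 c2@6 c3@9, authorship .11.22.33...
After op 4 (insert('m')): buffer="aezmlezmuezmgvp" (len 15), cursors c1@4 c2@8 c3@12, authorship .111.222.333...

Answer: 4 8 12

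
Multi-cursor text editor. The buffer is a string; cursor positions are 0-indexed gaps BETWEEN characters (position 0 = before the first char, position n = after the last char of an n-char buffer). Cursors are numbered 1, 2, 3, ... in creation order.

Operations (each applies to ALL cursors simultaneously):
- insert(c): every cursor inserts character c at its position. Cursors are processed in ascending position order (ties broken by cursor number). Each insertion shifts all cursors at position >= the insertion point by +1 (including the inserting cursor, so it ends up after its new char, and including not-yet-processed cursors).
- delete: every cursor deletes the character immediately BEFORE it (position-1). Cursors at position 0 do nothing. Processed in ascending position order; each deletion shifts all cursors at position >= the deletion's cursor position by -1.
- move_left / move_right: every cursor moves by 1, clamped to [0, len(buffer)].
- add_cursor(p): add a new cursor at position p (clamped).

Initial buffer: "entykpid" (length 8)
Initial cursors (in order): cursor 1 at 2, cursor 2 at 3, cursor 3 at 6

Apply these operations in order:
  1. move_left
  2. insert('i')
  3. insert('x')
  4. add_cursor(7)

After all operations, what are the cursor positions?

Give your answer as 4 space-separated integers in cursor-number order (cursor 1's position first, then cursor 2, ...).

Answer: 3 6 11 7

Derivation:
After op 1 (move_left): buffer="entykpid" (len 8), cursors c1@1 c2@2 c3@5, authorship ........
After op 2 (insert('i')): buffer="einitykipid" (len 11), cursors c1@2 c2@4 c3@8, authorship .1.2...3...
After op 3 (insert('x')): buffer="eixnixtykixpid" (len 14), cursors c1@3 c2@6 c3@11, authorship .11.22...33...
After op 4 (add_cursor(7)): buffer="eixnixtykixpid" (len 14), cursors c1@3 c2@6 c4@7 c3@11, authorship .11.22...33...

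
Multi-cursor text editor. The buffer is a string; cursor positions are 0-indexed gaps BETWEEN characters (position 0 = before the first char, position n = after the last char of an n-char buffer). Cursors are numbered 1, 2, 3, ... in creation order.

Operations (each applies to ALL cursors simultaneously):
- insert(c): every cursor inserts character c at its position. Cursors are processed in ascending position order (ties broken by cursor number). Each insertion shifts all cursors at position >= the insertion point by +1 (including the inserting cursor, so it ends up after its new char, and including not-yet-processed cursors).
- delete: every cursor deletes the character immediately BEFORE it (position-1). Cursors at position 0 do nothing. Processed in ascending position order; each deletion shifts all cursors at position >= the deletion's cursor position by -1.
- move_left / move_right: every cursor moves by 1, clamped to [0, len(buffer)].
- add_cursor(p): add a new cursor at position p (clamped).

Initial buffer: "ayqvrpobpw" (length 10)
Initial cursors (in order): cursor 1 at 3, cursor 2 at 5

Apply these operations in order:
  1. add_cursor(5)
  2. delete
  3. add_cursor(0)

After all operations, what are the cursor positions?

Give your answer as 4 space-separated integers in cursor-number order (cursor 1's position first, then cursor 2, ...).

After op 1 (add_cursor(5)): buffer="ayqvrpobpw" (len 10), cursors c1@3 c2@5 c3@5, authorship ..........
After op 2 (delete): buffer="aypobpw" (len 7), cursors c1@2 c2@2 c3@2, authorship .......
After op 3 (add_cursor(0)): buffer="aypobpw" (len 7), cursors c4@0 c1@2 c2@2 c3@2, authorship .......

Answer: 2 2 2 0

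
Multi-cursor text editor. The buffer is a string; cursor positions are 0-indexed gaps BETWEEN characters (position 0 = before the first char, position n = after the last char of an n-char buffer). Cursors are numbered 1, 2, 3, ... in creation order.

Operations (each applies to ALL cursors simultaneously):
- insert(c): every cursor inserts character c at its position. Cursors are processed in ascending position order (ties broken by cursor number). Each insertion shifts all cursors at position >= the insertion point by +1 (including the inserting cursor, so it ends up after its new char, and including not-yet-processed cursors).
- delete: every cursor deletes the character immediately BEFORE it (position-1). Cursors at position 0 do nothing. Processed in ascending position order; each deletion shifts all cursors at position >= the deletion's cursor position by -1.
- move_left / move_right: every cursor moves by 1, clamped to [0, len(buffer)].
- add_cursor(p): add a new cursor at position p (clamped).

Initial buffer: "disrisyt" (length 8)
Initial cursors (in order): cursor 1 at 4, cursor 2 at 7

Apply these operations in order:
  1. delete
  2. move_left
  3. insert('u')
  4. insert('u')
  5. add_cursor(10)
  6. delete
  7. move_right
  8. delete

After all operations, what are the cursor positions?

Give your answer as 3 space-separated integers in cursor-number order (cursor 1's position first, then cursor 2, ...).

After op 1 (delete): buffer="disist" (len 6), cursors c1@3 c2@5, authorship ......
After op 2 (move_left): buffer="disist" (len 6), cursors c1@2 c2@4, authorship ......
After op 3 (insert('u')): buffer="diusiust" (len 8), cursors c1@3 c2@6, authorship ..1..2..
After op 4 (insert('u')): buffer="diuusiuust" (len 10), cursors c1@4 c2@8, authorship ..11..22..
After op 5 (add_cursor(10)): buffer="diuusiuust" (len 10), cursors c1@4 c2@8 c3@10, authorship ..11..22..
After op 6 (delete): buffer="diusius" (len 7), cursors c1@3 c2@6 c3@7, authorship ..1..2.
After op 7 (move_right): buffer="diusius" (len 7), cursors c1@4 c2@7 c3@7, authorship ..1..2.
After op 8 (delete): buffer="diui" (len 4), cursors c1@3 c2@4 c3@4, authorship ..1.

Answer: 3 4 4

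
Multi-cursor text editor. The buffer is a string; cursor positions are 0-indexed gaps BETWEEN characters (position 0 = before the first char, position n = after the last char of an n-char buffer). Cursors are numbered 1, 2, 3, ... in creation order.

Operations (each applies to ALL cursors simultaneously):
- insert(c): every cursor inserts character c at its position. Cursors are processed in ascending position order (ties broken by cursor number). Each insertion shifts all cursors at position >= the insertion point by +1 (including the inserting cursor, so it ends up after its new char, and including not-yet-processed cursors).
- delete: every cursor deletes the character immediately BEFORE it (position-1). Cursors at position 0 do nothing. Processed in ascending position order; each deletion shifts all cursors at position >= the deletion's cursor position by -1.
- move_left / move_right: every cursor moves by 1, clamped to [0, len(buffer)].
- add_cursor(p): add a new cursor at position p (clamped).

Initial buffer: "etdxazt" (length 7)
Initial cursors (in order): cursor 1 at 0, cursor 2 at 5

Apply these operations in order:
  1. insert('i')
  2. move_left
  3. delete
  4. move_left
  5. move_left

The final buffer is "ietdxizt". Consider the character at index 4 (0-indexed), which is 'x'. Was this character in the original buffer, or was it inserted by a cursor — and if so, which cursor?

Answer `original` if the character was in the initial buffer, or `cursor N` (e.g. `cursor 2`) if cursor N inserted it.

After op 1 (insert('i')): buffer="ietdxaizt" (len 9), cursors c1@1 c2@7, authorship 1.....2..
After op 2 (move_left): buffer="ietdxaizt" (len 9), cursors c1@0 c2@6, authorship 1.....2..
After op 3 (delete): buffer="ietdxizt" (len 8), cursors c1@0 c2@5, authorship 1....2..
After op 4 (move_left): buffer="ietdxizt" (len 8), cursors c1@0 c2@4, authorship 1....2..
After op 5 (move_left): buffer="ietdxizt" (len 8), cursors c1@0 c2@3, authorship 1....2..
Authorship (.=original, N=cursor N): 1 . . . . 2 . .
Index 4: author = original

Answer: original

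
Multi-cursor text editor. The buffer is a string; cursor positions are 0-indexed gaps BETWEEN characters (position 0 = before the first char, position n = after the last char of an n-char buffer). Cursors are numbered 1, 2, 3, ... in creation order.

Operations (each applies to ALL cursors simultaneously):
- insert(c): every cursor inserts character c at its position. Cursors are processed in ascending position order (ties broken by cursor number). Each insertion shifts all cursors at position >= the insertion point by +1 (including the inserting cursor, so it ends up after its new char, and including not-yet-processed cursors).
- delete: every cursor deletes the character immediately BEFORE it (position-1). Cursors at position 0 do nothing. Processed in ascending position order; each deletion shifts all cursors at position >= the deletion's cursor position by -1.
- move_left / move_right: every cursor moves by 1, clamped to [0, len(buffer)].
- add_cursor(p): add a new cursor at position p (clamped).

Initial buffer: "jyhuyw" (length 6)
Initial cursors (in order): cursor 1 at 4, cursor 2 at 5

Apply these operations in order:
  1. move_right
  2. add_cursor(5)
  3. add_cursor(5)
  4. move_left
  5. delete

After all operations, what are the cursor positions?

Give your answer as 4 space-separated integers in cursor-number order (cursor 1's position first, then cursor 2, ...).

After op 1 (move_right): buffer="jyhuyw" (len 6), cursors c1@5 c2@6, authorship ......
After op 2 (add_cursor(5)): buffer="jyhuyw" (len 6), cursors c1@5 c3@5 c2@6, authorship ......
After op 3 (add_cursor(5)): buffer="jyhuyw" (len 6), cursors c1@5 c3@5 c4@5 c2@6, authorship ......
After op 4 (move_left): buffer="jyhuyw" (len 6), cursors c1@4 c3@4 c4@4 c2@5, authorship ......
After op 5 (delete): buffer="jw" (len 2), cursors c1@1 c2@1 c3@1 c4@1, authorship ..

Answer: 1 1 1 1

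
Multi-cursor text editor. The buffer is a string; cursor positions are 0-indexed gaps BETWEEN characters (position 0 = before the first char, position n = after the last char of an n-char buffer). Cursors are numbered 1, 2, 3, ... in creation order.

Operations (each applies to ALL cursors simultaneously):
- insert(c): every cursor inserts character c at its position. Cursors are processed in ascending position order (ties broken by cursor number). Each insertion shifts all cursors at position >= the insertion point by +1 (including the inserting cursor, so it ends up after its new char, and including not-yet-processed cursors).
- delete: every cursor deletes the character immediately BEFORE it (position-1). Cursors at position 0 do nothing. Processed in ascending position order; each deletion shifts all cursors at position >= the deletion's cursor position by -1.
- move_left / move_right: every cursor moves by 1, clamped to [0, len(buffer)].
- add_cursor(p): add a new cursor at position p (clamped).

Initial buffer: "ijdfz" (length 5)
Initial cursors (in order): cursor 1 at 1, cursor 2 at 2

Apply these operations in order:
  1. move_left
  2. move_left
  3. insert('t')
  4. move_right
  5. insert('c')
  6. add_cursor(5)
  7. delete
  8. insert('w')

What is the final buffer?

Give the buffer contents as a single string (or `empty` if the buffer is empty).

After op 1 (move_left): buffer="ijdfz" (len 5), cursors c1@0 c2@1, authorship .....
After op 2 (move_left): buffer="ijdfz" (len 5), cursors c1@0 c2@0, authorship .....
After op 3 (insert('t')): buffer="ttijdfz" (len 7), cursors c1@2 c2@2, authorship 12.....
After op 4 (move_right): buffer="ttijdfz" (len 7), cursors c1@3 c2@3, authorship 12.....
After op 5 (insert('c')): buffer="tticcjdfz" (len 9), cursors c1@5 c2@5, authorship 12.12....
After op 6 (add_cursor(5)): buffer="tticcjdfz" (len 9), cursors c1@5 c2@5 c3@5, authorship 12.12....
After op 7 (delete): buffer="ttjdfz" (len 6), cursors c1@2 c2@2 c3@2, authorship 12....
After op 8 (insert('w')): buffer="ttwwwjdfz" (len 9), cursors c1@5 c2@5 c3@5, authorship 12123....

Answer: ttwwwjdfz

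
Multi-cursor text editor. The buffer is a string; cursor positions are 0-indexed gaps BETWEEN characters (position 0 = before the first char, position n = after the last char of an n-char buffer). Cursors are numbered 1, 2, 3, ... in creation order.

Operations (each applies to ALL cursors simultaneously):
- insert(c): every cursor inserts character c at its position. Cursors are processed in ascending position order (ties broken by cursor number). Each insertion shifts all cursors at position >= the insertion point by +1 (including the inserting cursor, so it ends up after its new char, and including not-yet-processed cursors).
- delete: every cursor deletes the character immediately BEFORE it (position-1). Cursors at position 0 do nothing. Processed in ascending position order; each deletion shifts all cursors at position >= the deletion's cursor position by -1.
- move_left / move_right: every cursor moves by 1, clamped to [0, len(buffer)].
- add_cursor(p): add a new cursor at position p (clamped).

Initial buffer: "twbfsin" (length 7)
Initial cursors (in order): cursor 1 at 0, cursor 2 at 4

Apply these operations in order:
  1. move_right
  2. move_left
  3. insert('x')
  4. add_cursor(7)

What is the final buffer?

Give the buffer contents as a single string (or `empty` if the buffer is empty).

Answer: xtwbfxsin

Derivation:
After op 1 (move_right): buffer="twbfsin" (len 7), cursors c1@1 c2@5, authorship .......
After op 2 (move_left): buffer="twbfsin" (len 7), cursors c1@0 c2@4, authorship .......
After op 3 (insert('x')): buffer="xtwbfxsin" (len 9), cursors c1@1 c2@6, authorship 1....2...
After op 4 (add_cursor(7)): buffer="xtwbfxsin" (len 9), cursors c1@1 c2@6 c3@7, authorship 1....2...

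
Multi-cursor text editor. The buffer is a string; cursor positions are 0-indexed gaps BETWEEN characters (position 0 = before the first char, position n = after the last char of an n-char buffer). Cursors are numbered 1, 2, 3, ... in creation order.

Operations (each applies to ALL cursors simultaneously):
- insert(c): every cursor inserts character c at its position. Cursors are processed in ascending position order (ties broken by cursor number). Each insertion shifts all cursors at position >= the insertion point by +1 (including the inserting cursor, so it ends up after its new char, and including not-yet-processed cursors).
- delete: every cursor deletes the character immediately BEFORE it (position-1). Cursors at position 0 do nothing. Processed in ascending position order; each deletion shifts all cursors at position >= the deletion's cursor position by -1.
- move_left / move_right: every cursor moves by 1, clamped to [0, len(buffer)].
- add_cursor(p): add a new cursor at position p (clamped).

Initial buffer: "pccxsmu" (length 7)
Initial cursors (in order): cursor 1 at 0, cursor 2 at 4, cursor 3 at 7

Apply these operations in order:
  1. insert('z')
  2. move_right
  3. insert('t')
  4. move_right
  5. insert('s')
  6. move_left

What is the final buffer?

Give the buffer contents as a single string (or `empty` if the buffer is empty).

Answer: zptcscxzstmsuzts

Derivation:
After op 1 (insert('z')): buffer="zpccxzsmuz" (len 10), cursors c1@1 c2@6 c3@10, authorship 1....2...3
After op 2 (move_right): buffer="zpccxzsmuz" (len 10), cursors c1@2 c2@7 c3@10, authorship 1....2...3
After op 3 (insert('t')): buffer="zptccxzstmuzt" (len 13), cursors c1@3 c2@9 c3@13, authorship 1.1...2.2..33
After op 4 (move_right): buffer="zptccxzstmuzt" (len 13), cursors c1@4 c2@10 c3@13, authorship 1.1...2.2..33
After op 5 (insert('s')): buffer="zptcscxzstmsuzts" (len 16), cursors c1@5 c2@12 c3@16, authorship 1.1.1..2.2.2.333
After op 6 (move_left): buffer="zptcscxzstmsuzts" (len 16), cursors c1@4 c2@11 c3@15, authorship 1.1.1..2.2.2.333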